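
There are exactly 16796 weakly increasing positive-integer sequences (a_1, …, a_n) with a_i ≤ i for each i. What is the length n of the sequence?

Such sub-staircase sequences of length n are counted by C_n; 16796 = C_10.

10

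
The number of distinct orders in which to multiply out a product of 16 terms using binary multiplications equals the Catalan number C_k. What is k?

15

Ways to associate a product of 16 factors correspond to binary trees on 16 leaves, so the count is C_15.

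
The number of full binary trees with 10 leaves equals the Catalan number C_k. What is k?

9

A full binary tree with L leaves has L−1 internal nodes and is counted by C_{L−1}; L = 10 gives C_9.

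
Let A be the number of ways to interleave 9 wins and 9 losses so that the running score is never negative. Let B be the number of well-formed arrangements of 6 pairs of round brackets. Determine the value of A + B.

4994

Reading a vote for the leader as '(' and for the other as ')' turns such a sequence into a balanced string of 9 pairs, so the count is C_9. So A = C_9 = 4862.
A balanced arrangement of 6 bracket pairs is a Dyck word of semilength 6, so the count is C_6. So B = C_6 = 132.
A + B = 4862 + 132 = 4994.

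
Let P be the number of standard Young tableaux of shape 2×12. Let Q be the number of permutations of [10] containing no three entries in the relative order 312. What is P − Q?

191216

By the hook-length formula (or a Dyck-path bijection), SYT of shape 2×12 number C_12. So P = C_12 = 208012.
For any fixed pattern of length 3, the pattern-avoiding permutations of [10] number C_10. So Q = C_10 = 16796.
P − Q = 208012 − 16796 = 191216.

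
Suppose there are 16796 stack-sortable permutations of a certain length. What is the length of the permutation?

Stack-sortable permutations of [n] are counted by C_n, and C_10 = 16796.

10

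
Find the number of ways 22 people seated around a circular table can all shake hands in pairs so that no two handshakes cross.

Non-crossing handshake pairings of 2n people are counted by C_n; 22 people gives n = 11.
C_11 = C(22,11)/12 = 705432/12 = 58786.

58786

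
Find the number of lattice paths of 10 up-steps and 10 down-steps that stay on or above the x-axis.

A Dyck path with 10 up-steps and 10 down-steps has semilength 10, so there are C_10 of them.
C_10 = 16796.

16796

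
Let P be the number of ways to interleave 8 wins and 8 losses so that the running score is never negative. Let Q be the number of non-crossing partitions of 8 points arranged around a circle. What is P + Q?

2860

Reading a vote for the leader as '(' and for the other as ')' turns such a sequence into a balanced string of 8 pairs, so the count is C_8. So P = C_8 = 1430.
The non-crossing partitions of [8] form a lattice of size C_8. So Q = C_8 = 1430.
P + Q = 1430 + 1430 = 2860.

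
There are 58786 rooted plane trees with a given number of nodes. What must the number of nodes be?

12

Rooted ordered trees on m nodes are counted by C_{m−1}, and C_11 = 58786.
So the index is 11, and the number of nodes is 11 + 1 = 12.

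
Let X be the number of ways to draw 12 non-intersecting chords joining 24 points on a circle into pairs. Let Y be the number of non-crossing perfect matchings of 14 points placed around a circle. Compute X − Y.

207583

Non-crossing perfect matchings of 2n points on a circle are counted by C_n; with 24 points, n = 12. So X = C_12 = 208012.
Non-crossing perfect matchings of 2n points on a circle are counted by C_n; with 14 points, n = 7. So Y = C_7 = 429.
X − Y = 208012 − 429 = 207583.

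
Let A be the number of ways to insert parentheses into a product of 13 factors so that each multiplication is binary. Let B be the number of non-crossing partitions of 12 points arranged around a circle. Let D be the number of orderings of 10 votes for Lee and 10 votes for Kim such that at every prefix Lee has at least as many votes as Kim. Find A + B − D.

Parenthesizations of m factors correspond to full binary trees with m leaves, counted by C_{m−1}; m = 13 gives C_12. So A = C_12 = 208012.
The non-crossing partitions of [12] form a lattice of size C_12. So B = C_12 = 208012.
Ballot sequences with n votes each where one side never trails are Dyck words, counted by C_n; here n = 10. So D = C_10 = 16796.
A + B − D = 208012 + 208012 − 16796 = 399228.

399228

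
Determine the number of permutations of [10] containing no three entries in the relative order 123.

16796

Permutations of [n] avoiding any single length-3 pattern are counted by C_n; here n = 10.
C_10 = 16796.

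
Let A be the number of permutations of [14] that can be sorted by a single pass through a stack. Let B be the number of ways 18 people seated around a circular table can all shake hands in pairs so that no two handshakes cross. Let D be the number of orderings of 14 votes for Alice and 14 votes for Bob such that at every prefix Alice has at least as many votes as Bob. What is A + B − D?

Stack-sortable permutations are exactly the 231-avoiding ones, counted by C_n; here n = 14. So A = C_14 = 2674440.
Non-crossing handshake pairings of 2n people are counted by C_n; 18 people gives n = 9. So B = C_9 = 4862.
Reading a vote for the leader as '(' and for the other as ')' turns such a sequence into a balanced string of 14 pairs, so the count is C_14. So D = C_14 = 2674440.
A + B − D = 2674440 + 4862 − 2674440 = 4862.

4862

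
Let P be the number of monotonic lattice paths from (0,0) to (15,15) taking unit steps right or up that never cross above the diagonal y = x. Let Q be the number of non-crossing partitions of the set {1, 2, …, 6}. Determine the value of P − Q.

9694713

Sub-diagonal monotone paths from (0,0) to (15,15) biject with Dyck paths of semilength 15, giving C_15. So P = C_15 = 9694845.
Non-crossing partitions of an n-element set are counted by C_n; here n = 6. So Q = C_6 = 132.
P − Q = 9694845 − 132 = 9694713.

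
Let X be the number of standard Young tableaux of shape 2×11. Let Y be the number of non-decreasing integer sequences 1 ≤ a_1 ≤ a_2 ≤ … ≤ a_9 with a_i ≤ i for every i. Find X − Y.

53924

By the hook-length formula (or a Dyck-path bijection), SYT of shape 2×11 number C_11. So X = C_11 = 58786.
Weakly increasing sequences with a_i ≤ i biject with Dyck paths of semilength 9, so there are C_9. So Y = C_9 = 4862.
X − Y = 58786 − 4862 = 53924.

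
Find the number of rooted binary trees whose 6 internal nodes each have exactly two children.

132

Full binary trees with n internal nodes are counted by C_n; here n = 6.
C_6 = C(12,6)/7 = 924/7 = 132.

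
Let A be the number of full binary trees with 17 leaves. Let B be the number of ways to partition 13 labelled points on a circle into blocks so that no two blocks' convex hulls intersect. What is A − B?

A full binary tree with L leaves has L−1 internal nodes and is counted by C_{L−1}; L = 17 gives C_16. So A = C_16 = 35357670.
Non-crossing partitions of an n-element set are counted by C_n; here n = 13. So B = C_13 = 742900.
A − B = 35357670 − 742900 = 34614770.

34614770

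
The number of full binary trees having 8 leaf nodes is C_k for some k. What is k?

A full binary tree with L leaves has L−1 internal nodes and is counted by C_{L−1}; L = 8 gives C_7.

7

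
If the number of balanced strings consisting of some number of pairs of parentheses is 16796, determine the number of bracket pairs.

10

Balanced strings of n bracket-pairs are counted by C_n. Since C_10 = 16796, the index is 10.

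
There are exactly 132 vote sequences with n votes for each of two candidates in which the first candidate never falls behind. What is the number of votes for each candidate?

Such ballot sequences with n votes each are counted by C_n. Since C_6 = 132, the index is 6.

6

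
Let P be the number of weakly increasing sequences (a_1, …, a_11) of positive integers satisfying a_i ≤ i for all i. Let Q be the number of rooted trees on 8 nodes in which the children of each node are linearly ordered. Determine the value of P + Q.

59215

Such sub-staircase sequences of length n are counted by C_n; here n = 11. So P = C_11 = 58786.
Rooted ordered (plane) trees on m nodes have m−1 edges and are counted by C_{m−1}; m = 8 gives C_7. So Q = C_7 = 429.
P + Q = 58786 + 429 = 59215.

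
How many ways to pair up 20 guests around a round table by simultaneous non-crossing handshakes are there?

With 20 = 2·10 people, non-crossing handshake pairings are non-crossing perfect matchings on a circle, counted by C_10.
C_10 = C_9 · 2(2·9+1)/(9+2) = 4862 · 38/11 = 16796.

16796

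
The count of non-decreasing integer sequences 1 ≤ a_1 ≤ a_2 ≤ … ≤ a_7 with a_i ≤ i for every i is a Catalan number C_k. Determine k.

7

Such sub-staircase sequences of length n are counted by C_n; here n = 7.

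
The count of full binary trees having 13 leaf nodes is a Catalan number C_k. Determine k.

12

A full binary tree with L leaves has L−1 internal nodes and is counted by C_{L−1}; L = 13 gives C_12.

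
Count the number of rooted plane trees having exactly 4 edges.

Rooted ordered trees with n edges are counted by C_n; here n = 4.
C_4 = C_3 · 2(2·3+1)/(3+2) = 5 · 14/5 = 14.

14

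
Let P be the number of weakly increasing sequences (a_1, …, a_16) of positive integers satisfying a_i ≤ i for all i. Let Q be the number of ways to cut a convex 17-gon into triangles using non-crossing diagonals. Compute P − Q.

25662825

Such sub-staircase sequences of length n are counted by C_n; here n = 16. So P = C_16 = 35357670.
The number of triangulations of a 17-gon is the Catalan number C_15 (index = sides − 2). So Q = C_15 = 9694845.
P − Q = 35357670 − 9694845 = 25662825.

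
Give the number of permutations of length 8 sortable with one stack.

By Knuth's characterisation, the stack-sortable permutations of length 8 are the 231-avoiders, numbering C_8.
C_8 = C(16,8)/9 = 12870/9 = 1430.

1430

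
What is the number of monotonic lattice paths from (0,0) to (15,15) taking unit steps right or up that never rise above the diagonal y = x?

9694845

Sub-diagonal monotone paths from (0,0) to (15,15) biject with Dyck paths of semilength 15, giving C_15.
C_15 = C(30,15)/16 = 155117520/16 = 9694845.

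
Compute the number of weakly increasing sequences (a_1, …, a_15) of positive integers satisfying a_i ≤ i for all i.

Such sub-staircase sequences of length n are counted by C_n; here n = 15.
C_15 = C(30,15)/16 = 155117520/16 = 9694845.

9694845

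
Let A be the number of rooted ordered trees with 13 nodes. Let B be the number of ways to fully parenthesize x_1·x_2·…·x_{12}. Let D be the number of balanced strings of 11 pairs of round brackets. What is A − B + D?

A rooted plane tree on 13 nodes has 12 edges, and such trees are counted by C_12. So A = C_12 = 208012.
Ways to associate a product of 12 factors correspond to binary trees on 12 leaves, so the count is C_11. So B = C_11 = 58786.
Balanced strings of n pairs of brackets are counted by C_n; here n = 11. So D = C_11 = 58786.
A − B + D = 208012 − 58786 + 58786 = 208012.

208012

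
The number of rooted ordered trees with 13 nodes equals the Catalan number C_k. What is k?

A rooted plane tree on 13 nodes has 12 edges, and such trees are counted by C_12.

12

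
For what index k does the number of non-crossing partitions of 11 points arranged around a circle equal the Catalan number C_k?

11

The non-crossing partitions of [11] form a lattice of size C_11.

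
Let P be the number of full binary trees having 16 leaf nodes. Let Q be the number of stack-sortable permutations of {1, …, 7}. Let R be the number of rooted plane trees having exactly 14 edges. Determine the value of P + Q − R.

A full binary tree with L leaves has L−1 internal nodes and is counted by C_{L−1}; L = 16 gives C_15. So P = C_15 = 9694845.
By Knuth's characterisation, the stack-sortable permutations of length 7 are the 231-avoiders, numbering C_7. So Q = C_7 = 429.
Rooted ordered trees with n edges are counted by C_n; here n = 14. So R = C_14 = 2674440.
P + Q − R = 9694845 + 429 − 2674440 = 7020834.

7020834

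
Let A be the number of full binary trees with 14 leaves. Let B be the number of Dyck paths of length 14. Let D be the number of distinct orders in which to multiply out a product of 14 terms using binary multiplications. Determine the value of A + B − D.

Full binary trees with 14 leaves have 14−1 = 13 internal nodes, so there are C_13 of them. So A = C_13 = 742900.
A Dyck path with 7 up-steps and 7 down-steps has semilength 7, so there are C_7 of them. So B = C_7 = 429.
Ways to associate a product of 14 factors correspond to binary trees on 14 leaves, so the count is C_13. So D = C_13 = 742900.
A + B − D = 742900 + 429 − 742900 = 429.

429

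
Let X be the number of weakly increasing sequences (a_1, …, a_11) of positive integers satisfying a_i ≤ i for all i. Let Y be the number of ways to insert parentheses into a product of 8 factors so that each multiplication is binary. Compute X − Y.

Weakly increasing sequences with a_i ≤ i biject with Dyck paths of semilength 11, so there are C_11. So X = C_11 = 58786.
Parenthesizations of m factors correspond to full binary trees with m leaves, counted by C_{m−1}; m = 8 gives C_7. So Y = C_7 = 429.
X − Y = 58786 − 429 = 58357.

58357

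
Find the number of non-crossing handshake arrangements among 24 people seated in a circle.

208012

Non-crossing handshake pairings of 2n people are counted by C_n; 24 people gives n = 12.
C_12 = C(24,12)/13 = 2704156/13 = 208012.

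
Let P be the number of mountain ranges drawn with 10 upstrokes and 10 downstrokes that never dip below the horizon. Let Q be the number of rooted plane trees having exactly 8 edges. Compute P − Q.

Paths of 10 up- and 10 down-steps that never dip below the axis are Dyck paths; their count is C_10. So P = C_10 = 16796.
A rooted plane tree with 8 edges has 9 nodes, and the count is C_8. So Q = C_8 = 1430.
P − Q = 16796 − 1430 = 15366.

15366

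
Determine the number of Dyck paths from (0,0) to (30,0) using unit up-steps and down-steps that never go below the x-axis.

Dyck paths of semilength n (length 2n) are counted by C_n; here n = 15.
C_15 = C_14 · 2(2·14+1)/(14+2) = 2674440 · 58/16 = 9694845.

9694845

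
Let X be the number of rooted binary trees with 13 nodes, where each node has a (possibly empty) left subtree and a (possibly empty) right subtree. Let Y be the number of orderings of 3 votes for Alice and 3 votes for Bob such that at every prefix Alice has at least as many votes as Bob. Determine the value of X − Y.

742895

Rooted binary trees with 13 nodes (each child slot possibly empty) number C_13. So X = C_13 = 742900.
Reading a vote for the leader as '(' and for the other as ')' turns such a sequence into a balanced string of 3 pairs, so the count is C_3. So Y = C_3 = 5.
X − Y = 742900 − 5 = 742895.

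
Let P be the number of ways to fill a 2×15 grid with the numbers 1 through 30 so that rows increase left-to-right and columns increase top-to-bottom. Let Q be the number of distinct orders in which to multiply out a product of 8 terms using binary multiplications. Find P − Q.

9694416

By the hook-length formula (or a Dyck-path bijection), SYT of shape 2×15 number C_15. So P = C_15 = 9694845.
Ways to associate a product of 8 factors correspond to binary trees on 8 leaves, so the count is C_7. So Q = C_7 = 429.
P − Q = 9694845 − 429 = 9694416.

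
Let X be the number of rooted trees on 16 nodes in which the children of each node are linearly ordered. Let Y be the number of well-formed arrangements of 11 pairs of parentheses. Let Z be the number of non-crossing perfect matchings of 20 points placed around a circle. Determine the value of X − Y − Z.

Rooted ordered (plane) trees on m nodes have m−1 edges and are counted by C_{m−1}; m = 16 gives C_15. So X = C_15 = 9694845.
A balanced arrangement of 11 bracket pairs is a Dyck word of semilength 11, so the count is C_11. So Y = C_11 = 58786.
Non-crossing perfect matchings of 2n points on a circle are counted by C_n; with 20 points, n = 10. So Z = C_10 = 16796.
X − Y − Z = 9694845 − 58786 − 16796 = 9619263.

9619263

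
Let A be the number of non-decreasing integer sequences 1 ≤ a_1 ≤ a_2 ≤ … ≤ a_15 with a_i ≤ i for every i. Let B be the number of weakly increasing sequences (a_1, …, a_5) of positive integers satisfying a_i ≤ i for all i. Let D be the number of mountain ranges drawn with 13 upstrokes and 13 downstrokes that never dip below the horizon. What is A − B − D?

Weakly increasing sequences with a_i ≤ i biject with Dyck paths of semilength 15, so there are C_15. So A = C_15 = 9694845.
Such sub-staircase sequences of length n are counted by C_n; here n = 5. So B = C_5 = 42.
Paths of 13 up- and 13 down-steps that never dip below the axis are Dyck paths; their count is C_13. So D = C_13 = 742900.
A − B − D = 9694845 − 42 − 742900 = 8951903.

8951903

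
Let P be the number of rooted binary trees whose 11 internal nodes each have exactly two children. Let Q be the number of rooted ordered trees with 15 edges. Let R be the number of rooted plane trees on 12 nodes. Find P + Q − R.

9694845

The number of full binary trees on 11 internal nodes is the Catalan number C_11. So P = C_11 = 58786.
A rooted plane tree with 15 edges has 16 nodes, and the count is C_15. So Q = C_15 = 9694845.
Rooted ordered (plane) trees on m nodes have m−1 edges and are counted by C_{m−1}; m = 12 gives C_11. So R = C_11 = 58786.
P + Q − R = 58786 + 9694845 − 58786 = 9694845.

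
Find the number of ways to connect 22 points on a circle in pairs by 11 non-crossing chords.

Non-crossing perfect matchings of 2n points on a circle are counted by C_n; with 22 points, n = 11.
C_11 = 58786.

58786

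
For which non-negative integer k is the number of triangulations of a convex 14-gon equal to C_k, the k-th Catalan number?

12

Triangulations of a convex m-gon are counted by C_{m−2}; with m = 14 this is C_12.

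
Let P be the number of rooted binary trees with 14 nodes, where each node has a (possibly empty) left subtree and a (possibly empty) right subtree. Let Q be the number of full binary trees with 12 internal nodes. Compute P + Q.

2882452

Binary trees (left/right distinguished) on n nodes are counted by C_n; here n = 14. So P = C_14 = 2674440.
The number of full binary trees on 12 internal nodes is the Catalan number C_12. So Q = C_12 = 208012.
P + Q = 2674440 + 208012 = 2882452.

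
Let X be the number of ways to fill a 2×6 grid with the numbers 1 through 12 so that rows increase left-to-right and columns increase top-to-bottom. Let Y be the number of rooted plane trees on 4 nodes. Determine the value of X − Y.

127

By the hook-length formula (or a Dyck-path bijection), SYT of shape 2×6 number C_6. So X = C_6 = 132.
Rooted ordered (plane) trees on m nodes have m−1 edges and are counted by C_{m−1}; m = 4 gives C_3. So Y = C_3 = 5.
X − Y = 132 − 5 = 127.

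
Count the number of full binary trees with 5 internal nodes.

42

The number of full binary trees on 5 internal nodes is the Catalan number C_5.
C_5 = C(10,5)/6 = 252/6 = 42.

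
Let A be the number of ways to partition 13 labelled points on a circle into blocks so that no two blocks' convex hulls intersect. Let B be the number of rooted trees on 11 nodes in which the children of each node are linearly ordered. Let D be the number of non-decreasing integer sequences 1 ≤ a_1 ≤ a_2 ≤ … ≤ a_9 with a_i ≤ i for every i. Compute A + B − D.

Non-crossing partitions of an n-element set are counted by C_n; here n = 13. So A = C_13 = 742900.
A rooted plane tree on 11 nodes has 10 edges, and such trees are counted by C_10. So B = C_10 = 16796.
Weakly increasing sequences with a_i ≤ i biject with Dyck paths of semilength 9, so there are C_9. So D = C_9 = 4862.
A + B − D = 742900 + 16796 − 4862 = 754834.

754834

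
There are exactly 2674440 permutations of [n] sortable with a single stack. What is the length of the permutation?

Stack-sortable permutations of [n] are counted by C_n, and C_14 = 2674440.

14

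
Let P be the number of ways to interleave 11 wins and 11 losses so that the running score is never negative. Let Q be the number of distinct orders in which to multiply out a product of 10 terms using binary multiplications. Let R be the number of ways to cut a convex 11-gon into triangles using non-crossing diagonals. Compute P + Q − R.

58786

Ballot sequences with n votes each where one side never trails are Dyck words, counted by C_n; here n = 11. So P = C_11 = 58786.
Bracketing 10 factors into binary products is counted by C_{10−1} = C_9. So Q = C_9 = 4862.
The number of triangulations of an 11-gon is the Catalan number C_9 (index = sides − 2). So R = C_9 = 4862.
P + Q − R = 58786 + 4862 − 4862 = 58786.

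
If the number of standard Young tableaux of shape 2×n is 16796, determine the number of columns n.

10

Standard Young tableaux of shape 2×n are counted by C_n; 16796 = C_10.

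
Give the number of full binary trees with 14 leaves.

A full binary tree with L leaves has L−1 internal nodes and is counted by C_{L−1}; L = 14 gives C_13.
C_13 = C(26,13)/14 = 10400600/14 = 742900.

742900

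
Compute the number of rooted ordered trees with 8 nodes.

A rooted plane tree on 8 nodes has 7 edges, and such trees are counted by C_7.
C_7 = C_6 · 2(2·6+1)/(6+2) = 132 · 26/8 = 429.

429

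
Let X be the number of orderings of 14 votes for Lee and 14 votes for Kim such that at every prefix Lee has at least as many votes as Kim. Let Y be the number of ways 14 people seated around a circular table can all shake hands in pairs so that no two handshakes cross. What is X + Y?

Reading a vote for the leader as '(' and for the other as ')' turns such a sequence into a balanced string of 14 pairs, so the count is C_14. So X = C_14 = 2674440.
Non-crossing handshake pairings of 2n people are counted by C_n; 14 people gives n = 7. So Y = C_7 = 429.
X + Y = 2674440 + 429 = 2674869.

2674869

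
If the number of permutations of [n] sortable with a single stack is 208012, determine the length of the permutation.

Stack-sortable permutations of [n] are counted by C_n; 208012 = C_12.

12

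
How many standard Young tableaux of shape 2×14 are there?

Standard Young tableaux of shape 2×n are counted by C_n; here n = 14.
C_14 = 2674440.

2674440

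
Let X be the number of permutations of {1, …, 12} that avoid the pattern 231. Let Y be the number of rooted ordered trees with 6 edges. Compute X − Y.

207880

Permutations of [n] avoiding any single length-3 pattern are counted by C_n; here n = 12. So X = C_12 = 208012.
A rooted plane tree with 6 edges has 7 nodes, and the count is C_6. So Y = C_6 = 132.
X − Y = 208012 − 132 = 207880.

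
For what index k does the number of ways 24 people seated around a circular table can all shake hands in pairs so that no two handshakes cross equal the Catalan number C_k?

With 24 = 2·12 people, non-crossing handshake pairings are non-crossing perfect matchings on a circle, counted by C_12.

12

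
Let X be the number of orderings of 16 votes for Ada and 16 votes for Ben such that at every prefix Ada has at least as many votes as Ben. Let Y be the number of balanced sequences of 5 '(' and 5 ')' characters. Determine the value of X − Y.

35357628

Reading a vote for the leader as '(' and for the other as ')' turns such a sequence into a balanced string of 16 pairs, so the count is C_16. So X = C_16 = 35357670.
Balanced strings of n pairs of brackets are counted by C_n; here n = 5. So Y = C_5 = 42.
X − Y = 35357670 − 42 = 35357628.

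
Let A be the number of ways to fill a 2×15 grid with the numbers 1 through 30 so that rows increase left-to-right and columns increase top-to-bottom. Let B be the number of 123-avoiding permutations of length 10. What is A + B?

By the hook-length formula (or a Dyck-path bijection), SYT of shape 2×15 number C_15. So A = C_15 = 9694845.
For any fixed pattern of length 3, the pattern-avoiding permutations of [10] number C_10. So B = C_10 = 16796.
A + B = 9694845 + 16796 = 9711641.

9711641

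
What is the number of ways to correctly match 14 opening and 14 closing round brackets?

2674440

Balanced strings of n pairs of brackets are counted by C_n; here n = 14.
C_14 = 2674440.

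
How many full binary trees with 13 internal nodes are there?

742900

The number of full binary trees on 13 internal nodes is the Catalan number C_13.
C_13 = 742900.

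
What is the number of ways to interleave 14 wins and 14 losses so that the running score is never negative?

2674440

Ballot sequences with n votes each where one side never trails are Dyck words, counted by C_n; here n = 14.
C_14 = C(28,14)/15 = 40116600/15 = 2674440.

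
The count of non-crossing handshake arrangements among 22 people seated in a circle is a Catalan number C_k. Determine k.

Non-crossing handshake pairings of 2n people are counted by C_n; 22 people gives n = 11.

11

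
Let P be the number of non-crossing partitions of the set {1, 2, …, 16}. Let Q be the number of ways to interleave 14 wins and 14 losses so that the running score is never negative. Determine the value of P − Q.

32683230

The non-crossing partitions of [16] form a lattice of size C_16. So P = C_16 = 35357670.
Ballot sequences with n votes each where one side never trails are Dyck words, counted by C_n; here n = 14. So Q = C_14 = 2674440.
P − Q = 35357670 − 2674440 = 32683230.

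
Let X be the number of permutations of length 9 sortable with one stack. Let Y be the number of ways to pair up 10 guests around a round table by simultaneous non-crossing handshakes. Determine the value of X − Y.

4820

By Knuth's characterisation, the stack-sortable permutations of length 9 are the 231-avoiders, numbering C_9. So X = C_9 = 4862.
With 10 = 2·5 people, non-crossing handshake pairings are non-crossing perfect matchings on a circle, counted by C_5. So Y = C_5 = 42.
X − Y = 4862 − 42 = 4820.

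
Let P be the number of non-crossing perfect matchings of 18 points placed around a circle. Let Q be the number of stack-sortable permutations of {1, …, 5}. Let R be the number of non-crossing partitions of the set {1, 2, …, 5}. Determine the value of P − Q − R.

Non-crossing perfect matchings of 2n points on a circle are counted by C_n; with 18 points, n = 9. So P = C_9 = 4862.
Stack-sortable permutations are exactly the 231-avoiding ones, counted by C_n; here n = 5. So Q = C_5 = 42.
The non-crossing partitions of [5] form a lattice of size C_5. So R = C_5 = 42.
P − Q − R = 4862 − 42 − 42 = 4778.

4778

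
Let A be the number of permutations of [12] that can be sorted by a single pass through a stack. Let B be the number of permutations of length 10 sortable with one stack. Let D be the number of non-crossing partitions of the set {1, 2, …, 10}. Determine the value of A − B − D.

Stack-sortable permutations are exactly the 231-avoiding ones, counted by C_n; here n = 12. So A = C_12 = 208012.
By Knuth's characterisation, the stack-sortable permutations of length 10 are the 231-avoiders, numbering C_10. So B = C_10 = 16796.
Non-crossing partitions of an n-element set are counted by C_n; here n = 10. So D = C_10 = 16796.
A − B − D = 208012 − 16796 − 16796 = 174420.

174420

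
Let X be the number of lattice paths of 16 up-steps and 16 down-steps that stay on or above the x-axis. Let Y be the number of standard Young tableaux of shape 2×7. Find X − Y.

A Dyck path with 16 up-steps and 16 down-steps has semilength 16, so there are C_16 of them. So X = C_16 = 35357670.
By the hook-length formula (or a Dyck-path bijection), SYT of shape 2×7 number C_7. So Y = C_7 = 429.
X − Y = 35357670 − 429 = 35357241.

35357241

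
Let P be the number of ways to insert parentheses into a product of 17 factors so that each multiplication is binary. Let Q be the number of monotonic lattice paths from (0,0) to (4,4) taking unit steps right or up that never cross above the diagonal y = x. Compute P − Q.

35357656

Ways to associate a product of 17 factors correspond to binary trees on 17 leaves, so the count is C_16. So P = C_16 = 35357670.
Monotone paths in an n×n grid that stay weakly below the diagonal are counted by C_n; here n = 4. So Q = C_4 = 14.
P − Q = 35357670 − 14 = 35357656.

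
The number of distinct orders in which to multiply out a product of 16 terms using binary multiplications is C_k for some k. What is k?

15

Bracketing 16 factors into binary products is counted by C_{16−1} = C_15.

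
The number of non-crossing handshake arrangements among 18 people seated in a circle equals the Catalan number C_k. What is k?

9

Non-crossing handshake pairings of 2n people are counted by C_n; 18 people gives n = 9.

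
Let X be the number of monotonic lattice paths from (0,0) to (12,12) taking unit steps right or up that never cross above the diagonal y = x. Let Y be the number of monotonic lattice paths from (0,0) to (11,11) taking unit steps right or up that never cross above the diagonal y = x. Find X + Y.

266798

Monotone paths in an n×n grid that stay weakly below the diagonal are counted by C_n; here n = 12. So X = C_12 = 208012.
Monotone paths in an n×n grid that stay weakly below the diagonal are counted by C_n; here n = 11. So Y = C_11 = 58786.
X + Y = 208012 + 58786 = 266798.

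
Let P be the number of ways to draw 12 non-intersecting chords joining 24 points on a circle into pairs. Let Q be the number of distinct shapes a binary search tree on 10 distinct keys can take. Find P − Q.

191216

Non-crossing perfect matchings of 2n points on a circle are counted by C_n; with 24 points, n = 12. So P = C_12 = 208012.
There are C_n binary search tree shapes on n keys; with n = 10 that is C_10. So Q = C_10 = 16796.
P − Q = 208012 − 16796 = 191216.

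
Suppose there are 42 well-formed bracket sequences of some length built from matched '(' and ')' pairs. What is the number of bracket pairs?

Balanced strings of n bracket-pairs are counted by C_n. Since C_5 = 42, the index is 5.

5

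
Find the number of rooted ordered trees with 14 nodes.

Rooted ordered (plane) trees on m nodes have m−1 edges and are counted by C_{m−1}; m = 14 gives C_13.
C_13 = C(26,13)/14 = 10400600/14 = 742900.

742900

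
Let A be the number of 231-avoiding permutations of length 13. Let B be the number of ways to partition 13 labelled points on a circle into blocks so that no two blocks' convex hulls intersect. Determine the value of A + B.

1485800

Permutations of [n] avoiding any single length-3 pattern are counted by C_n; here n = 13. So A = C_13 = 742900.
The non-crossing partitions of [13] form a lattice of size C_13. So B = C_13 = 742900.
A + B = 742900 + 742900 = 1485800.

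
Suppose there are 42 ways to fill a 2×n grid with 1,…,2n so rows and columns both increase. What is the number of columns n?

Standard Young tableaux of shape 2×n are counted by C_n. The Catalan number equal to 42 is C_5.

5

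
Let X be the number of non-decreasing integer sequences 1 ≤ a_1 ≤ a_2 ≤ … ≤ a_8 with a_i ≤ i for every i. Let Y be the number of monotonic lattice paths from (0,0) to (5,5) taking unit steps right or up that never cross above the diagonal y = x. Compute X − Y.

Weakly increasing sequences with a_i ≤ i biject with Dyck paths of semilength 8, so there are C_8. So X = C_8 = 1430.
Sub-diagonal monotone paths from (0,0) to (5,5) biject with Dyck paths of semilength 5, giving C_5. So Y = C_5 = 42.
X − Y = 1430 − 42 = 1388.

1388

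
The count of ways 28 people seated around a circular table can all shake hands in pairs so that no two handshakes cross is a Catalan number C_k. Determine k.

With 28 = 2·14 people, non-crossing handshake pairings are non-crossing perfect matchings on a circle, counted by C_14.

14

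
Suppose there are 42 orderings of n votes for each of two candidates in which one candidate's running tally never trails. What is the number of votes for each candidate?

5

Such ballot sequences with n votes each are counted by C_n; 42 = C_5.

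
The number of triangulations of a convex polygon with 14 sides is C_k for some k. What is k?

The number of triangulations of a 14-gon is the Catalan number C_12 (index = sides − 2).

12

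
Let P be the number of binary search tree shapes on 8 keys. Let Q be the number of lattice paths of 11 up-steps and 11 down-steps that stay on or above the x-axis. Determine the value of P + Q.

60216

There are C_n binary search tree shapes on n keys; with n = 8 that is C_8. So P = C_8 = 1430.
Dyck paths of semilength n (length 2n) are counted by C_n; here n = 11. So Q = C_11 = 58786.
P + Q = 1430 + 58786 = 60216.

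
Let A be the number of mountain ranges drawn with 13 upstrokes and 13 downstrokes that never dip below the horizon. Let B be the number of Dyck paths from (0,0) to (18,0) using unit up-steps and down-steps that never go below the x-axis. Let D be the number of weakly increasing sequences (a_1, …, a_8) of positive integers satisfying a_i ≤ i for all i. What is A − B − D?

736608

Dyck paths of semilength n (length 2n) are counted by C_n; here n = 13. So A = C_13 = 742900.
Paths of 9 up- and 9 down-steps that never dip below the axis are Dyck paths; their count is C_9. So B = C_9 = 4862.
Such sub-staircase sequences of length n are counted by C_n; here n = 8. So D = C_8 = 1430.
A − B − D = 742900 − 4862 − 1430 = 736608.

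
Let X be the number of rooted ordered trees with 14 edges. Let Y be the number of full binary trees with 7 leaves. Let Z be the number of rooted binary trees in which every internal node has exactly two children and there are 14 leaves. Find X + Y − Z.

1931672

A rooted plane tree with 14 edges has 15 nodes, and the count is C_14. So X = C_14 = 2674440.
A full binary tree with L leaves has L−1 internal nodes and is counted by C_{L−1}; L = 7 gives C_6. So Y = C_6 = 132.
Full binary trees with 14 leaves have 14−1 = 13 internal nodes, so there are C_13 of them. So Z = C_13 = 742900.
X + Y − Z = 2674440 + 132 − 742900 = 1931672.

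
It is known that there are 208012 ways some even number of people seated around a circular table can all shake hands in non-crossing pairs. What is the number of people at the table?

24

Non-crossing handshake pairings of 2n people are counted by C_n, and C_12 = 208012.
So n = 12, and there are 2n = 24 people.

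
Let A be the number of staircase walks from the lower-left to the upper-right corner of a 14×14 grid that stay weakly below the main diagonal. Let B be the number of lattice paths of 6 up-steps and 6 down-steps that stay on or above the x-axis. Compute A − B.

2674308

Sub-diagonal monotone paths from (0,0) to (14,14) biject with Dyck paths of semilength 14, giving C_14. So A = C_14 = 2674440.
Dyck paths of semilength n (length 2n) are counted by C_n; here n = 6. So B = C_6 = 132.
A − B = 2674440 − 132 = 2674308.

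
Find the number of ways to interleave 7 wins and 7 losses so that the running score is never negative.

Reading a vote for the leader as '(' and for the other as ')' turns such a sequence into a balanced string of 7 pairs, so the count is C_7.
C_7 = C_6 · 2(2·6+1)/(6+2) = 132 · 26/8 = 429.

429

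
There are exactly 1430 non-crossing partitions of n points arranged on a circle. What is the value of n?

8

Non-crossing partitions of [n] are counted by C_n. Since C_8 = 1430, the index is 8.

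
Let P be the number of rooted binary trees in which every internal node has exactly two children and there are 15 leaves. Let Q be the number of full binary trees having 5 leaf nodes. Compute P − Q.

2674426

A full binary tree with L leaves has L−1 internal nodes and is counted by C_{L−1}; L = 15 gives C_14. So P = C_14 = 2674440.
Full binary trees with 5 leaves have 5−1 = 4 internal nodes, so there are C_4 of them. So Q = C_4 = 14.
P − Q = 2674440 − 14 = 2674426.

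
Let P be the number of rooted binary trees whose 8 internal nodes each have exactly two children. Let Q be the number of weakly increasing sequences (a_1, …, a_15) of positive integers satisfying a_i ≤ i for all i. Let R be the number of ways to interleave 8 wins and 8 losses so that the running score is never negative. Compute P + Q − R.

9694845

The number of full binary trees on 8 internal nodes is the Catalan number C_8. So P = C_8 = 1430.
Weakly increasing sequences with a_i ≤ i biject with Dyck paths of semilength 15, so there are C_15. So Q = C_15 = 9694845.
Reading a vote for the leader as '(' and for the other as ')' turns such a sequence into a balanced string of 8 pairs, so the count is C_8. So R = C_8 = 1430.
P + Q − R = 1430 + 9694845 − 1430 = 9694845.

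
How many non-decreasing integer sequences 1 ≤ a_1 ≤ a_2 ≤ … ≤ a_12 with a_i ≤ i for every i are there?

Such sub-staircase sequences of length n are counted by C_n; here n = 12.
C_12 = C(24,12)/13 = 2704156/13 = 208012.

208012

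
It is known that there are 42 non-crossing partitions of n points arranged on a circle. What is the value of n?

5

Non-crossing partitions of [n] are counted by C_n. The Catalan number equal to 42 is C_5.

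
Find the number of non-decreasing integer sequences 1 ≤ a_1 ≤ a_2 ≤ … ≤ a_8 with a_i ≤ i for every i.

1430

Weakly increasing sequences with a_i ≤ i biject with Dyck paths of semilength 8, so there are C_8.
C_8 = C(16,8)/9 = 12870/9 = 1430.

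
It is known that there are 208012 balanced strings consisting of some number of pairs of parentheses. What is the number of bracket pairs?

12

Balanced strings of n bracket-pairs are counted by C_n. Since C_12 = 208012, the index is 12.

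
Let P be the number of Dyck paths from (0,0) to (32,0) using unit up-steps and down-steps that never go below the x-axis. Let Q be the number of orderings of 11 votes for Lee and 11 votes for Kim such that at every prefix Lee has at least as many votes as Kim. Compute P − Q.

35298884

Paths of 16 up- and 16 down-steps that never dip below the axis are Dyck paths; their count is C_16. So P = C_16 = 35357670.
Reading a vote for the leader as '(' and for the other as ')' turns such a sequence into a balanced string of 11 pairs, so the count is C_11. So Q = C_11 = 58786.
P − Q = 35357670 − 58786 = 35298884.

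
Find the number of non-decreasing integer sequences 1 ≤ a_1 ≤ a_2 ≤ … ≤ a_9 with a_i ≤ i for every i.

Weakly increasing sequences with a_i ≤ i biject with Dyck paths of semilength 9, so there are C_9.
C_9 = 4862.

4862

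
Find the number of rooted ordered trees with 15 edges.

Rooted ordered trees with n edges are counted by C_n; here n = 15.
C_15 = C(30,15)/16 = 155117520/16 = 9694845.

9694845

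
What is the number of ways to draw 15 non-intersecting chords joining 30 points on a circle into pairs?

9694845

Non-crossing perfect matchings of 2n points on a circle are counted by C_n; with 30 points, n = 15.
C_15 = C(30,15)/16 = 155117520/16 = 9694845.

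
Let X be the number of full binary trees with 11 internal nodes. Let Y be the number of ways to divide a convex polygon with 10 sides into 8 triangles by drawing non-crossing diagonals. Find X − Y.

57356

The number of full binary trees on 11 internal nodes is the Catalan number C_11. So X = C_11 = 58786.
The number of triangulations of a 10-gon is the Catalan number C_8 (index = sides − 2). So Y = C_8 = 1430.
X − Y = 58786 − 1430 = 57356.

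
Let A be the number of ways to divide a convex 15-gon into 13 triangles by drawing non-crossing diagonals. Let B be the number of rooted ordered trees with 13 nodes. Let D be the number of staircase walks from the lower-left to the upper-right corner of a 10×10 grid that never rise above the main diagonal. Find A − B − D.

518092

A convex 15-gon is triangulated into 13 triangles, and the number of such triangulations is the Catalan number C_{15−2} = C_13. So A = C_13 = 742900.
A rooted plane tree on 13 nodes has 12 edges, and such trees are counted by C_12. So B = C_12 = 208012.
Sub-diagonal monotone paths from (0,0) to (10,10) biject with Dyck paths of semilength 10, giving C_10. So D = C_10 = 16796.
A − B − D = 742900 − 208012 − 16796 = 518092.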